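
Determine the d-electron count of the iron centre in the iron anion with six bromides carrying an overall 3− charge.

d⁵

Ligand charges: each bromide is −1. With an overall charge of −3 the iron centre must be in the +3 oxidation state.
Fe sits in group 8, so the d-electron count is 8 − 3 = 5.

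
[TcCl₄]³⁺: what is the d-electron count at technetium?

Ligand charges: each chloride is −1. With an overall charge of +3 the technetium centre must be in the +7 oxidation state.
Group 7 minus oxidation state 7 gives a d⁰ configuration.

d0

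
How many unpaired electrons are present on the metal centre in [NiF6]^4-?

Summing ligand charges against the −4 overall charge gives an oxidation state of +2 for nickel.
Group 10 minus oxidation state 2 gives a d⁸ configuration.
In an octahedral field the d⁸ configuration is t₂g⁶e_g² (only one arrangement possible), giving 2 unpaired electrons.

2 unpaired electrons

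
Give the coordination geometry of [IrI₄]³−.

Ligand charges: each iodide is −1. With an overall charge of −3 the iridium centre must be in the +1 oxidation state.
Ir sits in group 9, so the d-electron count is 9 − 1 = 8.
With 4 monodentate ligands the coordination number is 4.
A 5d d⁸ ion has a large crystal-field splitting; square planar leaves the high-energy d_{x²−y²} orbital empty and maximises CFSE.

square planar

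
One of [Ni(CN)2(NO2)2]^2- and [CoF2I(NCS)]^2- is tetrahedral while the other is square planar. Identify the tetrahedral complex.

For [Ni(CN)2(NO2)2]^2-: Each cyanide is −1; each nitro (N-bound nitrite) is −1; balancing the −2 overall charge requires Ni(II). Nickel is a group-10 element; Ni(II) is therefore d⁸. Cyanide and nitro (N-bound nitrite) are strong-field ligands (high in the spectrochemical series). A 3d d⁸ ion with strong-field ligands gains enough CFSE to favour square planar over tetrahedral. → square planar.
For [CoF2I(NCS)]^2-: Ligand charges: each fluoride is −1; each iodide is −1; each isothiocyanate is −1. With an overall charge of −2 the cobalt centre must be in the +2 oxidation state. Cobalt is a group-9 element; Co(II) is therefore d⁷. For a high-spin 3d d⁷ ion with weak-field ligands the small Δₜ gives little square-planar CFSE advantage, so four ligands adopt the sterically favoured tetrahedral geometry. → tetrahedral.

[CoF2I(NCS)]^2-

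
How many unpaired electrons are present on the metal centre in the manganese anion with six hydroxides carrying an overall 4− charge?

5 unpaired electrons

Each hydroxide is −1; balancing the −4 overall charge requires Mn(II).
Manganese is a group-7 element; Mn(II) is therefore d⁵.
The spin state decides the count: Hydroxide is a weak-field ligand for a first-row metal, so the complex is high-spin.
An octahedral high-spin d⁵ ion is t₂g³e_g², giving 5 unpaired electrons.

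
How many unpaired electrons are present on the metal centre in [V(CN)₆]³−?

Each cyanide is −1; balancing the −3 overall charge requires V(III).
Vanadium is a group-5 element; V(III) is therefore d².
In an octahedral field the d² configuration is t₂g²e_g⁰ (only one arrangement possible), giving 2 unpaired electrons.

2 unpaired electrons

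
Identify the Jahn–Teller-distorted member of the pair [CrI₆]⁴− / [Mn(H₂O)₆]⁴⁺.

[CrI₆]⁴−: Each iodide is −1; balancing the −4 overall charge requires Cr(II). Chromium is a group-6 element; Cr(II) is therefore d⁴. Iodide is a weak-field ligand for a first-row metal, so the complex is high-spin. The t₂g³e_g¹ (high-spin) configuration has an unevenly filled e_g set; the Jahn–Teller theorem predicts a tetragonal distortion (typically axial elongation) to lift the degeneracy.
[Mn(H₂O)₆]⁴⁺: Ligand charges: water is neutral. With an overall charge of +4 the manganese centre must be in the +4 oxidation state. Manganese is a group-7 element; Mn(IV) is therefore d³. The d³ configuration leaves the e_g set evenly filled (or empty) — no strong Jahn–Teller driving force.

[CrI₆]⁴−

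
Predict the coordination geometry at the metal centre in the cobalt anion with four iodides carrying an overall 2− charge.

Each iodide is −1; balancing the −2 overall charge requires Co(II).
Co sits in group 9, so the d-electron count is 9 − 2 = 7.
With 4 monodentate ligands the coordination number is 4.
Iodide is a weak-field ligand.
For a high-spin 3d d⁷ ion with weak-field ligands the small Δₜ gives little square-planar CFSE advantage, so four ligands adopt the sterically favoured tetrahedral geometry.

tetrahedral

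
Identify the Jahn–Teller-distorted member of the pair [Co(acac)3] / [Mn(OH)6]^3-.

[Co(acac)3]: Ligand charges: each acetylacetonate is −1. With an overall charge of 0 the cobalt centre must be in the +3 oxidation state. Co sits in group 9, so the d-electron count is 9 − 3 = 6. Co(III) has an exceptionally large octahedral splitting and is low-spin with essentially every ligand except fluoride. The d⁶ configuration leaves the e_g set evenly filled (or empty) — no strong Jahn–Teller driving force.
[Mn(OH)6]^3-: Ligand charges: each hydroxide is −1. With an overall charge of −3 the manganese centre must be in the +3 oxidation state. Mn sits in group 7, so the d-electron count is 7 − 3 = 4. Hydroxide is a weak-field ligand for a first-row metal, so the complex is high-spin. The t₂g³e_g¹ (high-spin) configuration has an unevenly filled e_g set; the Jahn–Teller theorem predicts a tetragonal distortion (typically axial elongation) to lift the degeneracy.

[Mn(OH)6]^3-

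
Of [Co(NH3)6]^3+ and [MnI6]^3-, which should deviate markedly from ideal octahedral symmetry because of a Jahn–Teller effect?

[Co(NH3)6]^3+: Ligand charges: ammonia is neutral. With an overall charge of +3 the cobalt centre must be in the +3 oxidation state. Co sits in group 9, so the d-electron count is 9 − 3 = 6. Co(III) has an exceptionally large octahedral splitting and is low-spin with essentially every ligand except fluoride. The d⁶ configuration leaves the e_g set evenly filled (or empty) — no strong Jahn–Teller driving force.
[MnI6]^3-: Each iodide is −1; balancing the −3 overall charge requires Mn(III). Mn sits in group 7, so the d-electron count is 7 − 3 = 4. Iodide is a weak-field ligand for a first-row metal, so the complex is high-spin. The t₂g³e_g¹ (high-spin) configuration has an unevenly filled e_g set; the Jahn–Teller theorem predicts a tetragonal distortion (typically axial elongation) to lift the degeneracy.

[MnI6]^3-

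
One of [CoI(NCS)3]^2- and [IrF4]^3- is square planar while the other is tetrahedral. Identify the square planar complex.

[IrF4]^3-

For [CoI(NCS)3]^2-: Summing ligand charges against the −2 overall charge gives an oxidation state of +2 for cobalt. Co sits in group 9, so the d-electron count is 9 − 2 = 7. For a high-spin 3d d⁷ ion with weak-field ligands the small Δₜ gives little square-planar CFSE advantage, so four ligands adopt the sterically favoured tetrahedral geometry. → tetrahedral.
For [IrF4]^3-: Summing ligand charges against the −3 overall charge gives an oxidation state of +1 for iridium. Group 9 minus oxidation state 1 gives a d⁸ configuration. A 5d d⁸ ion has a large crystal-field splitting; square planar leaves the high-energy d_{x²−y²} orbital empty and maximises CFSE. → square planar.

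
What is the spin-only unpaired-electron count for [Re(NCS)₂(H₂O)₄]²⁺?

3 unpaired electrons

Summing ligand charges against the +2 overall charge gives an oxidation state of +4 for rhenium.
Re sits in group 7, so the d-electron count is 7 − 4 = 3.
In an octahedral field the d³ configuration is t₂g³e_g⁰ (only one arrangement possible), giving 3 unpaired electrons.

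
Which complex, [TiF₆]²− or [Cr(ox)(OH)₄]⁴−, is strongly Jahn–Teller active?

[Cr(ox)(OH)₄]⁴−

[TiF₆]²−: Each fluoride is −1; balancing the −2 overall charge requires Ti(IV). Group 4 minus oxidation state 4 gives a d⁰ configuration. The d⁰ configuration leaves the e_g set evenly filled (or empty) — no strong Jahn–Teller driving force.
[Cr(ox)(OH)₄]⁴−: Summing ligand charges against the −4 overall charge gives an oxidation state of +2 for chromium. Chromium is a group-6 element; Cr(II) is therefore d⁴. Hydroxide and oxalate are weak-field ligands for a first-row metal, so the complex is high-spin. The t₂g³e_g¹ (high-spin) configuration has an unevenly filled e_g set; the Jahn–Teller theorem predicts a tetragonal distortion (typically axial elongation) to lift the degeneracy.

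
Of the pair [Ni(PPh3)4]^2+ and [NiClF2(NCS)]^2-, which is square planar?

[Ni(PPh3)4]^2+

For [Ni(PPh3)4]^2+: Summing ligand charges against the +2 overall charge gives an oxidation state of +2 for nickel. Group 10 minus oxidation state 2 gives a d⁸ configuration. Triphenylphosphine is a strong-field ligand (high in the spectrochemical series). A 3d d⁸ ion with strong-field ligands gains enough CFSE to favour square planar over tetrahedral. → square planar.
For [NiClF2(NCS)]^2-: Each chloride is −1; each fluoride is −1; each isothiocyanate is −1; balancing the −2 overall charge requires Ni(II). Group 10 minus oxidation state 2 gives a d⁸ configuration. Chloride, fluoride, and isothiocyanate are weak-field ligands. With weak-field ligands the CFSE gain from square planar is small, so a 3d d⁸ ion takes the sterically preferred tetrahedral geometry. → tetrahedral.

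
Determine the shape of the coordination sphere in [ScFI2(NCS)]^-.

tetrahedral

Ligand charges: each fluoride is −1; each iodide is −1; each isothiocyanate is −1. With an overall charge of −1 the scandium centre must be in the +3 oxidation state.
Scandium is a group-3 element; Sc(III) is therefore d⁰.
With 4 monodentate ligands the coordination number is 4.
A d⁰ ion has no crystal-field stabilisation preference between square planar and tetrahedral, so four ligands adopt the sterically favoured tetrahedral geometry.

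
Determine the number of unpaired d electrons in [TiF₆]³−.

1

Each fluoride is −1; balancing the −3 overall charge requires Ti(III).
Titanium is a group-4 element; Ti(III) is therefore d¹.
In an octahedral field the d¹ configuration is t₂g¹e_g⁰ (only one arrangement possible), giving 1 unpaired electron.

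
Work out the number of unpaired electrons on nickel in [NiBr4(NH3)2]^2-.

Each bromide is −1; ammonia is neutral; balancing the −2 overall charge requires Ni(II).
Ni sits in group 10, so the d-electron count is 10 − 2 = 8.
In an octahedral field the d⁸ configuration is t₂g⁶e_g² (only one arrangement possible), giving 2 unpaired electrons.

2 unpaired electrons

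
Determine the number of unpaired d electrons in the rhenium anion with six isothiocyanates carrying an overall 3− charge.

Ligand charges: each isothiocyanate is −1. With an overall charge of −3 the rhenium centre must be in the +3 oxidation state.
Re sits in group 7, so the d-electron count is 7 − 3 = 4.
The spin state decides the count: a 5d ion has a large Δₒ and is invariably low-spin.
An octahedral low-spin d⁴ ion is t₂g⁴e_g⁰, giving 2 unpaired electrons.

2 unpaired electrons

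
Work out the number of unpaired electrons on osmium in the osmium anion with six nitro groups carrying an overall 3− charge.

Summing ligand charges against the −3 overall charge gives an oxidation state of +3 for osmium.
Group 8 minus oxidation state 3 gives a d⁵ configuration.
The spin state decides the count: a 5d ion has a large Δₒ and is invariably low-spin.
An octahedral low-spin d⁵ ion is t₂g⁵e_g⁰, giving 1 unpaired electron.

1 unpaired electron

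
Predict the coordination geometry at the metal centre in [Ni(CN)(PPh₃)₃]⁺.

Each cyanide is −1; triphenylphosphine is neutral; balancing the +1 overall charge requires Ni(II).
Nickel is a group-10 element; Ni(II) is therefore d⁸.
With 4 monodentate ligands the coordination number is 4.
Cyanide and triphenylphosphine are strong-field ligands (high in the spectrochemical series).
A 3d d⁸ ion with strong-field ligands gains enough CFSE to favour square planar over tetrahedral.

square planar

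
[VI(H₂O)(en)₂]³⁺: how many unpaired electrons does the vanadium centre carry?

1

Each iodide is −1; water is neutral; ethylenediamine is neutral; balancing the +3 overall charge requires V(IV).
Group 5 minus oxidation state 4 gives a d¹ configuration.
Counting donor atoms: 1×iodide (monodentate) → 1 donor; 1×water (monodentate) → 1 donor; 2×ethylenediamine (bidentate) → 4 donors. Coordination number = 6.
In an octahedral field the d¹ configuration is t₂g¹e_g⁰ (only one arrangement possible), giving 1 unpaired electron.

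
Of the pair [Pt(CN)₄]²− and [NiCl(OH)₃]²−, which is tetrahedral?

For [Pt(CN)₄]²−: Summing ligand charges against the −2 overall charge gives an oxidation state of +2 for platinum. Group 10 minus oxidation state 2 gives a d⁸ configuration. A 5d d⁸ ion has a large crystal-field splitting; square planar leaves the high-energy d_{x²−y²} orbital empty and maximises CFSE. → square planar.
For [NiCl(OH)₃]²−: Summing ligand charges against the −2 overall charge gives an oxidation state of +2 for nickel. Nickel is a group-10 element; Ni(II) is therefore d⁸. Chloride and hydroxide are weak-field ligands. With weak-field ligands the CFSE gain from square planar is small, so a 3d d⁸ ion takes the sterically preferred tetrahedral geometry. → tetrahedral.

[NiCl(OH)₃]²−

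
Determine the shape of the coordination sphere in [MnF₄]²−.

tetrahedral

Summing ligand charges against the −2 overall charge gives an oxidation state of +2 for manganese.
Group 7 minus oxidation state 2 gives a d⁵ configuration.
With 4 monodentate ligands the coordination number is 4.
Fluoride is a weak-field ligand.
A high-spin d⁵ ion has zero CFSE in either geometry, so four ligands adopt the sterically favoured tetrahedral geometry.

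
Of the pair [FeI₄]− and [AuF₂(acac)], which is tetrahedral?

For [FeI₄]−: Ligand charges: each iodide is −1. With an overall charge of −1 the iron centre must be in the +3 oxidation state. Iron is a group-8 element; Fe(III) is therefore d⁵. A high-spin d⁵ ion has zero CFSE in either geometry, so four ligands adopt the sterically favoured tetrahedral geometry. → tetrahedral.
For [AuF₂(acac)]: Each fluoride is −1; each acetylacetonate is −1; balancing the 0 overall charge requires Au(III). Au sits in group 11, so the d-electron count is 11 − 3 = 8. A 5d d⁸ ion has a large crystal-field splitting; square planar leaves the high-energy d_{x²−y²} orbital empty and maximises CFSE. → square planar.

[FeI₄]−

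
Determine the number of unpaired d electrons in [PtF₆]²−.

Summing ligand charges against the −2 overall charge gives an oxidation state of +4 for platinum.
Platinum is a group-10 element; Pt(IV) is therefore d⁶.
The spin state decides the count: a 5d ion has a large Δₒ and is invariably low-spin.
An octahedral low-spin d⁶ ion is t₂g⁶e_g⁰, giving 0 unpaired electrons.

0 unpaired electrons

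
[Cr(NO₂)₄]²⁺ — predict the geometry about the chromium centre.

Each nitro (N-bound nitrite) is −1; balancing the +2 overall charge requires Cr(VI).
Group 6 minus oxidation state 6 gives a d⁰ configuration.
Coordination number: 4.
A d⁰ ion has no crystal-field stabilisation preference between square planar and tetrahedral, so four ligands adopt the sterically favoured tetrahedral geometry.

tetrahedral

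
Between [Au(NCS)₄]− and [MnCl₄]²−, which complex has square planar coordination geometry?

[Au(NCS)₄]−

For [Au(NCS)₄]−: Each isothiocyanate is −1; balancing the −1 overall charge requires Au(III). Gold is a group-11 element; Au(III) is therefore d⁸. A 5d d⁸ ion has a large crystal-field splitting; square planar leaves the high-energy d_{x²−y²} orbital empty and maximises CFSE. → square planar.
For [MnCl₄]²−: Summing ligand charges against the −2 overall charge gives an oxidation state of +2 for manganese. Manganese is a group-7 element; Mn(II) is therefore d⁵. A high-spin d⁵ ion has zero CFSE in either geometry, so four ligands adopt the sterically favoured tetrahedral geometry. → tetrahedral.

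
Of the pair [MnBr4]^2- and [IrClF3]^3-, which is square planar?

For [MnBr4]^2-: Each bromide is −1; balancing the −2 overall charge requires Mn(II). Mn sits in group 7, so the d-electron count is 7 − 2 = 5. A high-spin d⁵ ion has zero CFSE in either geometry, so four ligands adopt the sterically favoured tetrahedral geometry. → tetrahedral.
For [IrClF3]^3-: Summing ligand charges against the −3 overall charge gives an oxidation state of +1 for iridium. Group 9 minus oxidation state 1 gives a d⁸ configuration. A 5d d⁸ ion has a large crystal-field splitting; square planar leaves the high-energy d_{x²−y²} orbital empty and maximises CFSE. → square planar.

[IrClF3]^3-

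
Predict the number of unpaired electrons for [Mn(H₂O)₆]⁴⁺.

3

Summing ligand charges against the +4 overall charge gives an oxidation state of +4 for manganese.
Group 7 minus oxidation state 4 gives a d³ configuration.
In an octahedral field the d³ configuration is t₂g³e_g⁰ (only one arrangement possible), giving 3 unpaired electrons.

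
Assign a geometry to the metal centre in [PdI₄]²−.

square planar

Ligand charges: each iodide is −1. With an overall charge of −2 the palladium centre must be in the +2 oxidation state.
Group 10 minus oxidation state 2 gives a d⁸ configuration.
Coordination number: 4.
A 4d d⁸ ion has a large crystal-field splitting; square planar leaves the high-energy d_{x²−y²} orbital empty and maximises CFSE.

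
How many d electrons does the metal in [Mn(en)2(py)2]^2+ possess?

d5

Ethylenediamine is neutral; pyridine is neutral; balancing the +2 overall charge requires Mn(II).
Mn sits in group 7, so the d-electron count is 7 − 2 = 5.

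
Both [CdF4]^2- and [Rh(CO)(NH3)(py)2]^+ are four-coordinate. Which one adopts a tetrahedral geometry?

[CdF4]^2-

For [CdF4]^2-: Ligand charges: each fluoride is −1. With an overall charge of −2 the cadmium centre must be in the +2 oxidation state. Cd sits in group 12, so the d-electron count is 12 − 2 = 10. A d¹⁰ ion has no crystal-field stabilisation preference between square planar and tetrahedral, so four ligands adopt the sterically favoured tetrahedral geometry. → tetrahedral.
For [Rh(CO)(NH3)(py)2]^+: Ligand charges: carbonyl is neutral; ammonia is neutral; pyridine is neutral. With an overall charge of +1 the rhodium centre must be in the +1 oxidation state. Group 9 minus oxidation state 1 gives a d⁸ configuration. A 4d d⁸ ion has a large crystal-field splitting; square planar leaves the high-energy d_{x²−y²} orbital empty and maximises CFSE. → square planar.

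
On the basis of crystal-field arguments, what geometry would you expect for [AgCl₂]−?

Ligand charges: each chloride is −1. With an overall charge of −1 the silver centre must be in the +1 oxidation state.
Group 11 minus oxidation state 1 gives a d¹⁰ configuration.
Coordination number: 2.
A d¹⁰ ion with only two ligands adopts a linear arrangement (sp hybridisation; no CFSE preference).

linear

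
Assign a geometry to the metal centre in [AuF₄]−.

Each fluoride is −1; balancing the −1 overall charge requires Au(III).
Gold is a group-11 element; Au(III) is therefore d⁸.
Coordination number: 4.
A 5d d⁸ ion has a large crystal-field splitting; square planar leaves the high-energy d_{x²−y²} orbital empty and maximises CFSE.

square planar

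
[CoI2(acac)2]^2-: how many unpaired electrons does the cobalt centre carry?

Ligand charges: each iodide is −1; each acetylacetonate is −1. With an overall charge of −2 the cobalt centre must be in the +2 oxidation state.
Cobalt is a group-9 element; Co(II) is therefore d⁷.
Counting donor atoms: 2×iodide (monodentate) → 2 donors; 2×acetylacetonate (bidentate) → 4 donors. Coordination number = 6.
The spin state decides the count: Acetylacetonate and iodide are weak-field ligands for a first-row metal, so the complex is high-spin.
An octahedral high-spin d⁷ ion is t₂g⁵e_g², giving 3 unpaired electrons.

3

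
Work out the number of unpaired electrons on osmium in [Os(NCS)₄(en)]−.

Each isothiocyanate is −1; ethylenediamine is neutral; balancing the −1 overall charge requires Os(III).
Os sits in group 8, so the d-electron count is 8 − 3 = 5.
Counting donor atoms: 4×isothiocyanate (monodentate) → 4 donors; 1×ethylenediamine (bidentate) → 2 donors. Coordination number = 6.
The spin state decides the count: a 5d ion has a large Δₒ and is invariably low-spin.
An octahedral low-spin d⁵ ion is t₂g⁵e_g⁰, giving 1 unpaired electron.

1 unpaired electron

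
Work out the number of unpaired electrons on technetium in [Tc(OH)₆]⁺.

Ligand charges: each hydroxide is −1. With an overall charge of +1 the technetium centre must be in the +7 oxidation state.
Tc sits in group 7, so the d-electron count is 7 − 7 = 0.
In an octahedral field the d⁰ configuration is t₂g⁰e_g⁰, giving 0 unpaired electrons.

0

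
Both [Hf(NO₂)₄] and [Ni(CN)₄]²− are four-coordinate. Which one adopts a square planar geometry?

For [Hf(NO₂)₄]: Ligand charges: each nitro (N-bound nitrite) is −1. With an overall charge of 0 the hafnium centre must be in the +4 oxidation state. Hf sits in group 4, so the d-electron count is 4 − 4 = 0. A d⁰ ion has no crystal-field stabilisation preference between square planar and tetrahedral, so four ligands adopt the sterically favoured tetrahedral geometry. → tetrahedral.
For [Ni(CN)₄]²−: Summing ligand charges against the −2 overall charge gives an oxidation state of +2 for nickel. Ni sits in group 10, so the d-electron count is 10 − 2 = 8. Cyanide is a strong-field ligand (high in the spectrochemical series). A 3d d⁸ ion with strong-field ligands gains enough CFSE to favour square planar over tetrahedral. → square planar.

[Ni(CN)₄]²−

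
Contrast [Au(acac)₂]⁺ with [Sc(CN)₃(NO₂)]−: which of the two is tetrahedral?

For [Au(acac)₂]⁺: Each acetylacetonate is −1; balancing the +1 overall charge requires Au(III). Group 11 minus oxidation state 3 gives a d⁸ configuration. A 5d d⁸ ion has a large crystal-field splitting; square planar leaves the high-energy d_{x²−y²} orbital empty and maximises CFSE. → square planar.
For [Sc(CN)₃(NO₂)]−: Each cyanide is −1; each nitro (N-bound nitrite) is −1; balancing the −1 overall charge requires Sc(III). Scandium is a group-3 element; Sc(III) is therefore d⁰. A d⁰ ion has no crystal-field stabilisation preference between square planar and tetrahedral, so four ligands adopt the sterically favoured tetrahedral geometry. → tetrahedral.

[Sc(CN)₃(NO₂)]−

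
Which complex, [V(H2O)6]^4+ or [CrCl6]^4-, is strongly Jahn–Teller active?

[V(H2O)6]^4+: Ligand charges: water is neutral. With an overall charge of +4 the vanadium centre must be in the +4 oxidation state. V sits in group 5, so the d-electron count is 5 − 4 = 1. The d¹ configuration leaves the e_g set evenly filled (or empty) — no strong Jahn–Teller driving force.
[CrCl6]^4-: Summing ligand charges against the −4 overall charge gives an oxidation state of +2 for chromium. Group 6 minus oxidation state 2 gives a d⁴ configuration. Chloride is a weak-field ligand for a first-row metal, so the complex is high-spin. The t₂g³e_g¹ (high-spin) configuration has an unevenly filled e_g set; the Jahn–Teller theorem predicts a tetragonal distortion (typically axial elongation) to lift the degeneracy.

[CrCl6]^4-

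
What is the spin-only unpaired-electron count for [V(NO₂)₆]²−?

Each nitro (N-bound nitrite) is −1; balancing the −2 overall charge requires V(IV).
Group 5 minus oxidation state 4 gives a d¹ configuration.
In an octahedral field the d¹ configuration is t₂g¹e_g⁰ (only one arrangement possible), giving 1 unpaired electron.

1 unpaired electron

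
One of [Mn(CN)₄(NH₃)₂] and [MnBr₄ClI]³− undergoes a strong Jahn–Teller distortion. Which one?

[Mn(CN)₄(NH₃)₂]: Ligand charges: each cyanide is −1; ammonia is neutral. With an overall charge of 0 the manganese centre must be in the +4 oxidation state. Group 7 minus oxidation state 4 gives a d³ configuration. The d³ configuration leaves the e_g set evenly filled (or empty) — no strong Jahn–Teller driving force.
[MnBr₄ClI]³−: Each bromide is −1; each chloride is −1; each iodide is −1; balancing the −3 overall charge requires Mn(III). Mn sits in group 7, so the d-electron count is 7 − 3 = 4. Bromide, chloride, and iodide are weak-field ligands for a first-row metal, so the complex is high-spin. The t₂g³e_g¹ (high-spin) configuration has an unevenly filled e_g set; the Jahn–Teller theorem predicts a tetragonal distortion (typically axial elongation) to lift the degeneracy.

[MnBr₄ClI]³−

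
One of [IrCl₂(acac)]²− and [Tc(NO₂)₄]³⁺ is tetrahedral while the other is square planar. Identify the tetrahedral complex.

[Tc(NO₂)₄]³⁺

For [IrCl₂(acac)]²−: Summing ligand charges against the −2 overall charge gives an oxidation state of +1 for iridium. Ir sits in group 9, so the d-electron count is 9 − 1 = 8. A 5d d⁸ ion has a large crystal-field splitting; square planar leaves the high-energy d_{x²−y²} orbital empty and maximises CFSE. → square planar.
For [Tc(NO₂)₄]³⁺: Summing ligand charges against the +3 overall charge gives an oxidation state of +7 for technetium. Group 7 minus oxidation state 7 gives a d⁰ configuration. A d⁰ ion has no crystal-field stabilisation preference between square planar and tetrahedral, so four ligands adopt the sterically favoured tetrahedral geometry. → tetrahedral.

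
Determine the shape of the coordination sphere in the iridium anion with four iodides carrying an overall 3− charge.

square planar

Summing ligand charges against the −3 overall charge gives an oxidation state of +1 for iridium.
Iridium is a group-9 element; Ir(I) is therefore d⁸.
With 4 monodentate ligands the coordination number is 4.
A 5d d⁸ ion has a large crystal-field splitting; square planar leaves the high-energy d_{x²−y²} orbital empty and maximises CFSE.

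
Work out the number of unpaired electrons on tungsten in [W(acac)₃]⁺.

2 unpaired electrons

Each acetylacetonate is −1; balancing the +1 overall charge requires W(IV).
Group 6 minus oxidation state 4 gives a d² configuration.
Counting donor atoms: 3×acetylacetonate (bidentate) → 6 donors. Coordination number = 6.
In an octahedral field the d² configuration is t₂g²e_g⁰ (only one arrangement possible), giving 2 unpaired electrons.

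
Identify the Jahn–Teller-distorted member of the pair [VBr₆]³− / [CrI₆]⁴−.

[VBr₆]³−: Ligand charges: each bromide is −1. With an overall charge of −3 the vanadium centre must be in the +3 oxidation state. Group 5 minus oxidation state 3 gives a d² configuration. The d² configuration leaves the e_g set evenly filled (or empty) — no strong Jahn–Teller driving force.
[CrI₆]⁴−: Each iodide is −1; balancing the −4 overall charge requires Cr(II). Chromium is a group-6 element; Cr(II) is therefore d⁴. Iodide is a weak-field ligand for a first-row metal, so the complex is high-spin. The t₂g³e_g¹ (high-spin) configuration has an unevenly filled e_g set; the Jahn–Teller theorem predicts a tetragonal distortion (typically axial elongation) to lift the degeneracy.

[CrI₆]⁴−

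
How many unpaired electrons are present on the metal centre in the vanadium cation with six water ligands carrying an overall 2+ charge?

Summing ligand charges against the +2 overall charge gives an oxidation state of +2 for vanadium.
Group 5 minus oxidation state 2 gives a d³ configuration.
In an octahedral field the d³ configuration is t₂g³e_g⁰ (only one arrangement possible), giving 3 unpaired electrons.

3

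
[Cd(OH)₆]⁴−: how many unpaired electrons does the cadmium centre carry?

0

Ligand charges: each hydroxide is −1. With an overall charge of −4 the cadmium centre must be in the +2 oxidation state.
Cadmium is a group-12 element; Cd(II) is therefore d¹⁰.
In an octahedral field the d¹⁰ configuration is t₂g⁶e_g⁴, giving 0 unpaired electrons.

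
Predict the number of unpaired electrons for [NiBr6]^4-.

Summing ligand charges against the −4 overall charge gives an oxidation state of +2 for nickel.
Ni sits in group 10, so the d-electron count is 10 − 2 = 8.
In an octahedral field the d⁸ configuration is t₂g⁶e_g² (only one arrangement possible), giving 2 unpaired electrons.

2 unpaired electrons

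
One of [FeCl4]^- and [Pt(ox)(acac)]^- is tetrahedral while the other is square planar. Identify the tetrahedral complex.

[FeCl4]^-

For [FeCl4]^-: Summing ligand charges against the −1 overall charge gives an oxidation state of +3 for iron. Fe sits in group 8, so the d-electron count is 8 − 3 = 5. A high-spin d⁵ ion has zero CFSE in either geometry, so four ligands adopt the sterically favoured tetrahedral geometry. → tetrahedral.
For [Pt(ox)(acac)]^-: Each oxalate is −2; each acetylacetonate is −1; balancing the −1 overall charge requires Pt(II). Pt sits in group 10, so the d-electron count is 10 − 2 = 8. A 5d d⁸ ion has a large crystal-field splitting; square planar leaves the high-energy d_{x²−y²} orbital empty and maximises CFSE. → square planar.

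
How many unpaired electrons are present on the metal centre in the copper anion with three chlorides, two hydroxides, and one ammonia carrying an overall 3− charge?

1 unpaired electron

Summing ligand charges against the −3 overall charge gives an oxidation state of +2 for copper.
Copper is a group-11 element; Cu(II) is therefore d⁹.
In an octahedral field the d⁹ configuration is t₂g⁶e_g³ (only one arrangement possible), giving 1 unpaired electron.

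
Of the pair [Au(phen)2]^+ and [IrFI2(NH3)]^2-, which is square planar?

For [Au(phen)2]^+: Summing ligand charges against the +1 overall charge gives an oxidation state of +1 for gold. Gold is a group-11 element; Au(I) is therefore d¹⁰. A d¹⁰ ion has no crystal-field stabilisation preference between square planar and tetrahedral, so four ligands adopt the sterically favoured tetrahedral geometry. → tetrahedral.
For [IrFI2(NH3)]^2-: Each fluoride is −1; each iodide is −1; ammonia is neutral; balancing the −2 overall charge requires Ir(I). Ir sits in group 9, so the d-electron count is 9 − 1 = 8. A 5d d⁸ ion has a large crystal-field splitting; square planar leaves the high-energy d_{x²−y²} orbital empty and maximises CFSE. → square planar.

[IrFI2(NH3)]^2-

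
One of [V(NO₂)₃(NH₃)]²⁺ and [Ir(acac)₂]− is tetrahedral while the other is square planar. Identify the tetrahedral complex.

[V(NO₂)₃(NH₃)]²⁺

For [V(NO₂)₃(NH₃)]²⁺: Ligand charges: each nitro (N-bound nitrite) is −1; ammonia is neutral. With an overall charge of +2 the vanadium centre must be in the +5 oxidation state. V sits in group 5, so the d-electron count is 5 − 5 = 0. A d⁰ ion has no crystal-field stabilisation preference between square planar and tetrahedral, so four ligands adopt the sterically favoured tetrahedral geometry. → tetrahedral.
For [Ir(acac)₂]−: Each acetylacetonate is −1; balancing the −1 overall charge requires Ir(I). Ir sits in group 9, so the d-electron count is 9 − 1 = 8. A 5d d⁸ ion has a large crystal-field splitting; square planar leaves the high-energy d_{x²−y²} orbital empty and maximises CFSE. → square planar.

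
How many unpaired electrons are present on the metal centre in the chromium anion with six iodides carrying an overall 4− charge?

Ligand charges: each iodide is −1. With an overall charge of −4 the chromium centre must be in the +2 oxidation state.
Group 6 minus oxidation state 2 gives a d⁴ configuration.
The spin state decides the count: Iodide is a weak-field ligand for a first-row metal, so the complex is high-spin.
An octahedral high-spin d⁴ ion is t₂g³e_g¹, giving 4 unpaired electrons.

4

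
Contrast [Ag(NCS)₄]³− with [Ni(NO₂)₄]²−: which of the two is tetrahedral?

[Ag(NCS)₄]³−

For [Ag(NCS)₄]³−: Summing ligand charges against the −3 overall charge gives an oxidation state of +1 for silver. Silver is a group-11 element; Ag(I) is therefore d¹⁰. A d¹⁰ ion has no crystal-field stabilisation preference between square planar and tetrahedral, so four ligands adopt the sterically favoured tetrahedral geometry. → tetrahedral.
For [Ni(NO₂)₄]²−: Ligand charges: each nitro (N-bound nitrite) is −1. With an overall charge of −2 the nickel centre must be in the +2 oxidation state. Ni sits in group 10, so the d-electron count is 10 − 2 = 8. Nitro (N-bound nitrite) is a strong-field ligand (high in the spectrochemical series). A 3d d⁸ ion with strong-field ligands gains enough CFSE to favour square planar over tetrahedral. → square planar.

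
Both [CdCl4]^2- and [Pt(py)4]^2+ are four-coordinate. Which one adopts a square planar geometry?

For [CdCl4]^2-: Summing ligand charges against the −2 overall charge gives an oxidation state of +2 for cadmium. Group 12 minus oxidation state 2 gives a d¹⁰ configuration. A d¹⁰ ion has no crystal-field stabilisation preference between square planar and tetrahedral, so four ligands adopt the sterically favoured tetrahedral geometry. → tetrahedral.
For [Pt(py)4]^2+: Pyridine is neutral; balancing the +2 overall charge requires Pt(II). Pt sits in group 10, so the d-electron count is 10 − 2 = 8. A 5d d⁸ ion has a large crystal-field splitting; square planar leaves the high-energy d_{x²−y²} orbital empty and maximises CFSE. → square planar.

[Pt(py)4]^2+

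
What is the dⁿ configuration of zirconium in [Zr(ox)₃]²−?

Each oxalate is −2; balancing the −2 overall charge requires Zr(IV).
Zr sits in group 4, so the d-electron count is 4 − 4 = 0.

d0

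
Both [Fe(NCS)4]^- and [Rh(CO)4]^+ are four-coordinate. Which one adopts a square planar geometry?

For [Fe(NCS)4]^-: Each isothiocyanate is −1; balancing the −1 overall charge requires Fe(III). Iron is a group-8 element; Fe(III) is therefore d⁵. A high-spin d⁵ ion has zero CFSE in either geometry, so four ligands adopt the sterically favoured tetrahedral geometry. → tetrahedral.
For [Rh(CO)4]^+: Carbonyl is neutral; balancing the +1 overall charge requires Rh(I). Group 9 minus oxidation state 1 gives a d⁸ configuration. A 4d d⁸ ion has a large crystal-field splitting; square planar leaves the high-energy d_{x²−y²} orbital empty and maximises CFSE. → square planar.

[Rh(CO)4]^+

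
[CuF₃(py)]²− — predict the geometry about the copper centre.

tetrahedral

Each fluoride is −1; pyridine is neutral; balancing the −2 overall charge requires Cu(I).
Cu sits in group 11, so the d-electron count is 11 − 1 = 10.
Coordination number: 4.
A d¹⁰ ion has no crystal-field stabilisation preference between square planar and tetrahedral, so four ligands adopt the sterically favoured tetrahedral geometry.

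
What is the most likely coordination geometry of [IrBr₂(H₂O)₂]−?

square planar

Each bromide is −1; water is neutral; balancing the −1 overall charge requires Ir(I).
Iridium is a group-9 element; Ir(I) is therefore d⁸.
With 4 monodentate ligands the coordination number is 4.
A 5d d⁸ ion has a large crystal-field splitting; square planar leaves the high-energy d_{x²−y²} orbital empty and maximises CFSE.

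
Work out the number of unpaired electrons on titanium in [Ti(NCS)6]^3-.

Ligand charges: each isothiocyanate is −1. With an overall charge of −3 the titanium centre must be in the +3 oxidation state.
Ti sits in group 4, so the d-electron count is 4 − 3 = 1.
In an octahedral field the d¹ configuration is t₂g¹e_g⁰ (only one arrangement possible), giving 1 unpaired electron.

1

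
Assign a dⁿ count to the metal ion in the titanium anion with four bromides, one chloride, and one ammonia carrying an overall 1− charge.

Each bromide is −1; each chloride is −1; ammonia is neutral; balancing the −1 overall charge requires Ti(IV).
Group 4 minus oxidation state 4 gives a d⁰ configuration.

d0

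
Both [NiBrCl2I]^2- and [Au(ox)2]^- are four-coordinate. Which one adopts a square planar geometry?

[Au(ox)2]^-

For [NiBrCl2I]^2-: Summing ligand charges against the −2 overall charge gives an oxidation state of +2 for nickel. Ni sits in group 10, so the d-electron count is 10 − 2 = 8. Bromide, chloride, and iodide are weak-field ligands. With weak-field ligands the CFSE gain from square planar is small, so a 3d d⁸ ion takes the sterically preferred tetrahedral geometry. → tetrahedral.
For [Au(ox)2]^-: Each oxalate is −2; balancing the −1 overall charge requires Au(III). Group 11 minus oxidation state 3 gives a d⁸ configuration. A 5d d⁸ ion has a large crystal-field splitting; square planar leaves the high-energy d_{x²−y²} orbital empty and maximises CFSE. → square planar.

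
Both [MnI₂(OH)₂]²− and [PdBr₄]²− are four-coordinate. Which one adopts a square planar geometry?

[PdBr₄]²−

For [MnI₂(OH)₂]²−: Each iodide is −1; each hydroxide is −1; balancing the −2 overall charge requires Mn(II). Manganese is a group-7 element; Mn(II) is therefore d⁵. A high-spin d⁵ ion has zero CFSE in either geometry, so four ligands adopt the sterically favoured tetrahedral geometry. → tetrahedral.
For [PdBr₄]²−: Each bromide is −1; balancing the −2 overall charge requires Pd(II). Group 10 minus oxidation state 2 gives a d⁸ configuration. A 4d d⁸ ion has a large crystal-field splitting; square planar leaves the high-energy d_{x²−y²} orbital empty and maximises CFSE. → square planar.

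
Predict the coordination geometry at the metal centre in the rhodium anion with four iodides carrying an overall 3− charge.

square planar

Summing ligand charges against the −3 overall charge gives an oxidation state of +1 for rhodium.
Group 9 minus oxidation state 1 gives a d⁸ configuration.
With 4 monodentate ligands the coordination number is 4.
A 4d d⁸ ion has a large crystal-field splitting; square planar leaves the high-energy d_{x²−y²} orbital empty and maximises CFSE.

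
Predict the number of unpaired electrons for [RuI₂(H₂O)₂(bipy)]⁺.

1

Each iodide is −1; water is neutral; 2,2′-bipyridine is neutral; balancing the +1 overall charge requires Ru(III).
Ruthenium is a group-8 element; Ru(III) is therefore d⁵.
Counting donor atoms: 2×iodide (monodentate) → 2 donors; 2×water (monodentate) → 2 donors; 1×2,2′-bipyridine (bidentate) → 2 donors. Coordination number = 6.
The spin state decides the count: a 4d ion has a large Δₒ and is invariably low-spin.
An octahedral low-spin d⁵ ion is t₂g⁵e_g⁰, giving 1 unpaired electron.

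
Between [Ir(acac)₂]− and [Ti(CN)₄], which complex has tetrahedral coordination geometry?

[Ti(CN)₄]

For [Ir(acac)₂]−: Each acetylacetonate is −1; balancing the −1 overall charge requires Ir(I). Iridium is a group-9 element; Ir(I) is therefore d⁸. A 5d d⁸ ion has a large crystal-field splitting; square planar leaves the high-energy d_{x²−y²} orbital empty and maximises CFSE. → square planar.
For [Ti(CN)₄]: Ligand charges: each cyanide is −1. With an overall charge of 0 the titanium centre must be in the +4 oxidation state. Ti sits in group 4, so the d-electron count is 4 − 4 = 0. A d⁰ ion has no crystal-field stabilisation preference between square planar and tetrahedral, so four ligands adopt the sterically favoured tetrahedral geometry. → tetrahedral.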